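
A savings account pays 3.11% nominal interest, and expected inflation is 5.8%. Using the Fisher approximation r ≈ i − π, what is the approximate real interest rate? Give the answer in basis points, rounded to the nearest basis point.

r ≈ i − π = 3.11% − 5.8% = -269 basis points.

-269 basis points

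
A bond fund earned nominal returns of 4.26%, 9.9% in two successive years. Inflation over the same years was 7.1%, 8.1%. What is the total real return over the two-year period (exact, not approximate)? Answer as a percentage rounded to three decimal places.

Compound the nominal returns: 1.0426 × 1.0990 = 1.145817.
Compound inflation: 1.0710 × 1.0810 = 1.157751.
Deflate: 1.145817 / 1.157751 = 0.989692.
Total real return = 0.989692 − 1 → -1.031%.

-1.031%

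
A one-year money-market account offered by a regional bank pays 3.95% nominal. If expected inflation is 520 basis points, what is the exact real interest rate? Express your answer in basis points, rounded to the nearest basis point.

By the Fisher equation, 1 + r = (1 + i)/(1 + π).
1 + r = 1.03950 / 1.05200 = 0.988118
r = 0.988118 − 1 = -1.1882%, i.e. -119 basis points.

-119 basis points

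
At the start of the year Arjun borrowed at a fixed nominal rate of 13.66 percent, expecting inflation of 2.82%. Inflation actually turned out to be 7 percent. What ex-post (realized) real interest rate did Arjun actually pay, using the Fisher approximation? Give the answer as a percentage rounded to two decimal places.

6.66%

Ex-post: 13.66% − 7% = 6.660%
So the realized real rate is 6.66%.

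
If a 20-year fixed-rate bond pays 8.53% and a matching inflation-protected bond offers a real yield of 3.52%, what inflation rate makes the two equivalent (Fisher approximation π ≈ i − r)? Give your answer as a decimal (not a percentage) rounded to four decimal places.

0.0501

π ≈ i − r = 8.53% − 3.52% → 0.0501.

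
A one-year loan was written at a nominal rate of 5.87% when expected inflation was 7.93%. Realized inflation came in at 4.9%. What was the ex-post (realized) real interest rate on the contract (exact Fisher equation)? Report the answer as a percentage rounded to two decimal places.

Ex-post: (1 + 0.0587)/(1 + 0.0490) − 1 = 0.9247%
So the realized real rate is 0.92%.

0.92%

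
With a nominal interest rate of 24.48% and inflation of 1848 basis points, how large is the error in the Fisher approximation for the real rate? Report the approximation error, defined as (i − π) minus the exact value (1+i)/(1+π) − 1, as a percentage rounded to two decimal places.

0.94%

Approximate: r ≈ 24.480% − 18.480% = 6.0000%
Exact: (1 + 0.2448)/(1 + 0.1848) − 1 = 5.0641%
Error = 6.0000% − 5.0641% = 0.9359% → 0.94%.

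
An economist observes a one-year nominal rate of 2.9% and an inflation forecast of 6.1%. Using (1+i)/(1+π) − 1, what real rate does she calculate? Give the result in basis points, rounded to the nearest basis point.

By the Fisher equation, 1 + r = (1 + i)/(1 + π).
1 + r = 1.02900 / 1.06100 = 0.969840
r = 0.969840 − 1 = -3.0160%, i.e. -302 basis points.

-302 basis points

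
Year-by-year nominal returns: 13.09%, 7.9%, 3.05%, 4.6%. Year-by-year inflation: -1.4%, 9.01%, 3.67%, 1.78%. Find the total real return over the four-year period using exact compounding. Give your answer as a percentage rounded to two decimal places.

Nominal growth factor = 1.1309 × 1.0790 × 1.0305 × 1.0460 = 1.315302
Price-level growth factor = 0.9860 × 1.0901 × 1.0367 × 1.0178 = 1.134119
Real growth factor = 1.315302 / 1.134119 = 1.159756
Total real return = 1.159756 − 1 → 15.98%.

15.98%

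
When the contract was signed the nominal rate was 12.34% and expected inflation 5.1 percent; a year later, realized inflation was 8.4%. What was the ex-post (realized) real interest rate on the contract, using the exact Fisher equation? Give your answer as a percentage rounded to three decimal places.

3.635%

Ex-post: (1 + 0.1234)/(1 + 0.0840) − 1 = 3.6347%
So the realized real rate is 3.635%.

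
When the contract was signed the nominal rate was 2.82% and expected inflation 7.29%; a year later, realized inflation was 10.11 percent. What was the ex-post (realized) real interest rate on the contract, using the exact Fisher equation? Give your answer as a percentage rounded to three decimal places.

Ex-post: (1 + 0.0282)/(1 + 0.1011) − 1 = -6.6207%
So the realized real rate is -6.621%.

-6.621%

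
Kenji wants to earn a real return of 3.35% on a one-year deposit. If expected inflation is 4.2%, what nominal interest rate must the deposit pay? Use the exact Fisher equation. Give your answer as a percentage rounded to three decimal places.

(1 + i) = (1 + r)(1 + π) = 1.03350 × 1.04200 = 1.076907
i = 1.076907 − 1, so the required nominal rate is 7.691%.

7.691%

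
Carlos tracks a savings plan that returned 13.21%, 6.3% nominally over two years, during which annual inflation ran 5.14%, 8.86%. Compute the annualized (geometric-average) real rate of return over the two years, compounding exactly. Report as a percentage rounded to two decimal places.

Nominal growth factor = 1.1321 × 1.0630 = 1.20342230
Price-level growth factor = 1.0514 × 1.0886 = 1.14455404
Real growth factor = 1.20342230 / 1.14455404 = 1.05143336
Annualized real rate = 1.05143336^(1/2) − 1 = 2.5394% → 2.54%.

2.54%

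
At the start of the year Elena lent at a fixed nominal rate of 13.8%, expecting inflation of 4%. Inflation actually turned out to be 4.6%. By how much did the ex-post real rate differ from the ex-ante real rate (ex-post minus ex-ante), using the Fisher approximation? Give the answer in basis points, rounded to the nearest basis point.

-60 basis points

Ex-ante: 13.8% − 4% = 9.800%
Ex-post: 13.8% − 4.6% = 9.200%
Difference (ex-post − ex-ante) = -0.6000% → -60 basis points.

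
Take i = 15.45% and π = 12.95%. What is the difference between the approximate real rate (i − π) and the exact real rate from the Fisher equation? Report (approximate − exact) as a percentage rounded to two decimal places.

0.29%

Approximate: r ≈ 15.450% − 12.950% = 2.5000%
Exact: (1 + 0.1545)/(1 + 0.1295) − 1 = 2.2134%
Error = 2.5000% − 2.2134% = 0.2866% → 0.29%.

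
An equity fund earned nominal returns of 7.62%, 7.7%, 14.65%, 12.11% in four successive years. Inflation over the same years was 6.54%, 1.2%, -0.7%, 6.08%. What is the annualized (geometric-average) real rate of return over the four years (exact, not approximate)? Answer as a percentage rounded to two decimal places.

7.02%

Nominal growth factor = 1.0762 × 1.0770 × 1.1465 × 1.1211 = 1.48979702
Price-level growth factor = 1.0654 × 1.0120 × 0.9930 × 1.0608 = 1.13573227
Real growth factor = 1.48979702 / 1.13573227 = 1.31175020
Annualized real rate = 1.31175020^(1/4) − 1 = 7.0195% → 7.02%.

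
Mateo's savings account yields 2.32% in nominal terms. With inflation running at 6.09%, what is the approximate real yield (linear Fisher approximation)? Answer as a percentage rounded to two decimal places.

-3.77%

r ≈ i − π = 2.32% − 6.09% = -3.77%.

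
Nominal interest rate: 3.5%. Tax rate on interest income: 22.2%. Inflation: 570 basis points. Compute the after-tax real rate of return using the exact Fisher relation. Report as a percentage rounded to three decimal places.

-2.816%

After-tax nominal return = 3.5% × (1 − 0.222) = 2.7230%.
1 + r = 1.02723 / 1.05700 = 0.9718354
After-tax real rate = 0.9718354 − 1 → -2.816%.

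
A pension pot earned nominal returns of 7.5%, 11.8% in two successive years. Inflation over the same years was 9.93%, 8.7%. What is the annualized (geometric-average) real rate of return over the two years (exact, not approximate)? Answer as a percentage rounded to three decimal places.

0.289%

Nominal growth factor = 1.0750 × 1.1180 = 1.20185000
Price-level growth factor = 1.0993 × 1.0870 = 1.19493910
Real growth factor = 1.20185000 / 1.19493910 = 1.00578347
Annualized real rate = 1.00578347^(1/2) − 1 = 0.2888% → 0.289%.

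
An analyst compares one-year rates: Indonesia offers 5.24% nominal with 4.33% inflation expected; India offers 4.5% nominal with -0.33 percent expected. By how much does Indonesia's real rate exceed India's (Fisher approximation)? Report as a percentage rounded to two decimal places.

Indonesia: 5.24% − 4.33% = 0.910%
India: 4.5% − (-0.33%) = 4.830%
Differential = -3.920% → -3.92%.

-3.92%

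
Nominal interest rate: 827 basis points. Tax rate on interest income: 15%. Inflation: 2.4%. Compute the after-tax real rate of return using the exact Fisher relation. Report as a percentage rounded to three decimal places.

After-tax nominal return = 8.27% × (1 − 0.15) = 7.0295%.
1 + r = 1.070295 / 1.02400 = 1.045210
After-tax real rate = 1.045210 − 1 → 4.521%.

4.521%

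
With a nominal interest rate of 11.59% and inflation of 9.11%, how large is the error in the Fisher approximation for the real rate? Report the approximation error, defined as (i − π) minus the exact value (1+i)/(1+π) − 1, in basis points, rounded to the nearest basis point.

21 basis points

Approximate: r ≈ 11.590% − 9.110% = 2.4800%
Exact: (1 + 0.1159)/(1 + 0.0911) − 1 = 2.2729%
Error = 2.4800% − 2.2729% = 0.2071% → 21 basis points.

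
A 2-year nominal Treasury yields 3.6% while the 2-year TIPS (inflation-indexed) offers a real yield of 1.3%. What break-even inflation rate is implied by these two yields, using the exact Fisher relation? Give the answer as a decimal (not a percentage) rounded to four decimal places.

(1 + π) = (1 + i)/(1 + r) = 1.03600 / 1.01300 = 1.022705
Break-even inflation = 1.022705 − 1 → 0.0227.

0.0227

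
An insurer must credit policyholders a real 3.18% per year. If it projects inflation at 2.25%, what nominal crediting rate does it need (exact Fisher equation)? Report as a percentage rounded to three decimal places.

(1 + i) = (1 + r)(1 + π) = 1.03180 × 1.02250 = 1.0550155
i = 1.0550155 − 1, so the required nominal rate is 5.502%.

5.502%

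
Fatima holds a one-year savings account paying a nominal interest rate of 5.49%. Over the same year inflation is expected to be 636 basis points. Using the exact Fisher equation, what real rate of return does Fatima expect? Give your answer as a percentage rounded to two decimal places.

-0.82%

By the Fisher equation, 1 + r = (1 + i)/(1 + π).
1 + r = 1.05490 / 1.06360 = 0.991820
r = 0.991820 − 1 = -0.8180%, i.e. -0.82%.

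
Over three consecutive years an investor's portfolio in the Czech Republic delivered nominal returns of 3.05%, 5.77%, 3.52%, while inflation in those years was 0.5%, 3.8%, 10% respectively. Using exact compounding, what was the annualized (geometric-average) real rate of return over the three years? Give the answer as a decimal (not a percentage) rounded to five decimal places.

-0.00560

Compound the nominal returns: 1.0305 × 1.0577 × 1.0352 = 1.12832644.
Compound inflation: 1.0050 × 1.0380 × 1.1000 = 1.14750900.
Deflate: 1.12832644 / 1.14750900 = 0.98328330.
Annualized real rate = 0.98328330^(1/3) − 1 = -0.5604% → -0.00560.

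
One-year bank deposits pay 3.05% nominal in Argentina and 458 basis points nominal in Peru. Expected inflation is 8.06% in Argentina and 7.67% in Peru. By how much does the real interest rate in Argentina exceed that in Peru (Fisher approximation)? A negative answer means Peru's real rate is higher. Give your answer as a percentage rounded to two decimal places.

-1.92%

Argentina: 3.05% − 8.06% = -5.010%
Peru: 4.58% − 7.67% = -3.090%
Differential = -1.920% → -1.92%.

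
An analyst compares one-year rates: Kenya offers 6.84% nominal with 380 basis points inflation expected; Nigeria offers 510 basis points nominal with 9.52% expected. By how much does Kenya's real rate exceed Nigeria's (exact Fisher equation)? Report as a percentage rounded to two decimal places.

Kenya: (1 + 0.0684)/(1 + 0.0380) − 1 = 2.9287%
Nigeria: (1 + 0.0510)/(1 + 0.0952) − 1 = -4.0358%
Differential = 2.9287% − (-4.0358%) = 6.9645% → 6.96%.

6.96%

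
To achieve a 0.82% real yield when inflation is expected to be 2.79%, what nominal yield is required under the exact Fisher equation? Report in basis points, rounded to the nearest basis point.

363 basis points

(1 + i) = (1 + r)(1 + π) = 1.00820 × 1.02790 = 1.03632878
i = 1.03632878 − 1, so the required nominal rate is 363 basis points.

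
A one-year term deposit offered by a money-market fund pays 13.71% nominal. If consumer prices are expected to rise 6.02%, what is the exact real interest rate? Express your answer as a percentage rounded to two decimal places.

By the Fisher equation, 1 + r = (1 + i)/(1 + π).
1 + r = 1.13710 / 1.06020 = 1.072533
r = 1.072533 − 1 = 7.2533%, i.e. 7.25%.

7.25%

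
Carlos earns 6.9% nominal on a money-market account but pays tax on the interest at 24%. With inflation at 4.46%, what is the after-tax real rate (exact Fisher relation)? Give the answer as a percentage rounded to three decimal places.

After-tax nominal return = 6.9% × (1 − 0.24) = 5.2440%.
1 + r = 1.05244 / 1.04460 = 1.0075053
After-tax real rate = 1.0075053 − 1 → 0.751%.

0.751%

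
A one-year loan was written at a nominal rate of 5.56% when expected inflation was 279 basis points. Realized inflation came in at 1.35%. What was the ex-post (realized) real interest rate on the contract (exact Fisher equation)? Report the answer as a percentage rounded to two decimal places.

Ex-post: (1 + 0.0556)/(1 + 0.0135) − 1 = 4.1539%
So the realized real rate is 4.15%.

4.15%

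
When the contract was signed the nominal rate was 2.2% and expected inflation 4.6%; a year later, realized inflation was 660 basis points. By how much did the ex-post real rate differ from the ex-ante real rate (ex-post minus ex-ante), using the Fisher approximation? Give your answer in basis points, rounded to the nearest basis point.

-200 basis points

Ex-ante: 2.2% − 4.6% = -2.400%
Ex-post: 2.2% − 6.6% = -4.400%
Difference (ex-post − ex-ante) = -2.0000% → -200 basis points.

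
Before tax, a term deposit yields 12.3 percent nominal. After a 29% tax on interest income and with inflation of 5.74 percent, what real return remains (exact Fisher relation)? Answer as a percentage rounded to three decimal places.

After-tax nominal return = 12.3% × (1 − 0.29) = 8.7330%.
1 + r = 1.08733 / 1.05740 = 1.0283053
After-tax real rate = 1.0283053 − 1 → 2.831%.

2.831%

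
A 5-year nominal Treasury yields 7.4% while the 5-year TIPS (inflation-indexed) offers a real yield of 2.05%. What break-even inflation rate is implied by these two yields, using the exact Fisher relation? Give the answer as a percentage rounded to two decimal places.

5.24%

(1 + π) = (1 + i)/(1 + r) = 1.07400 / 1.02050 = 1.052425
Break-even inflation = 1.052425 − 1 → 5.24%.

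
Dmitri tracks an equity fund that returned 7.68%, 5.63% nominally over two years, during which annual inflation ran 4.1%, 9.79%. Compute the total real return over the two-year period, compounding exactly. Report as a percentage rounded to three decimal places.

-0.480%

Compound the nominal returns: 1.0768 × 1.0563 = 1.137424.
Compound inflation: 1.0410 × 1.0979 = 1.142914.
Deflate: 1.137424 / 1.142914 = 0.995196.
Total real return = 0.995196 − 1 → -0.480%.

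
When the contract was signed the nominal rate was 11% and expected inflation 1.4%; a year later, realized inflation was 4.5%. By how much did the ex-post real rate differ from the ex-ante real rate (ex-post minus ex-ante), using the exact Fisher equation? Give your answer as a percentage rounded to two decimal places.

Ex-ante: (1 + 0.1100)/(1 + 0.0140) − 1 = 9.4675%
Ex-post: (1 + 0.1100)/(1 + 0.0450) − 1 = 6.2201%
Difference (ex-post − ex-ante) = -3.2474% → -3.25%.

-3.25%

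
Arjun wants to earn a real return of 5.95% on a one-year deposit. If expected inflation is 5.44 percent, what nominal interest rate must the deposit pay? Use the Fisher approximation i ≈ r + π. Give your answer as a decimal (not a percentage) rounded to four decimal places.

i ≈ r + π = 5.95% + 5.44% = 0.1139.

0.1139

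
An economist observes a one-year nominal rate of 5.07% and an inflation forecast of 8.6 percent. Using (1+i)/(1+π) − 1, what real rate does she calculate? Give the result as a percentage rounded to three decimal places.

By the Fisher equation, 1 + r = (1 + i)/(1 + π).
1 + r = 1.05070 / 1.08600 = 0.9674954
r = 0.9674954 − 1 = -3.25046%, i.e. -3.250%.

-3.250%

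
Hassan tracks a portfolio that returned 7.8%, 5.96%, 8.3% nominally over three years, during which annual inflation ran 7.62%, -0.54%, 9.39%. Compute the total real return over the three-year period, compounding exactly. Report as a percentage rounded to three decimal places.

5.650%

Compound the nominal returns: 1.0780 × 1.0596 × 1.0830 = 1.237055.
Compound inflation: 1.0762 × 0.9946 × 1.0939 = 1.170898.
Deflate: 1.237055 / 1.170898 = 1.056501.
Total real return = 1.056501 − 1 → 5.650%.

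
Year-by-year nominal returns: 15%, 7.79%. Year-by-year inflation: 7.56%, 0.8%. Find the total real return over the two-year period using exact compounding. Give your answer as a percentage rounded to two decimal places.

14.33%

Nominal growth factor = 1.1500 × 1.0779 = 1.239585
Price-level growth factor = 1.0756 × 1.0080 = 1.084205
Real growth factor = 1.239585 / 1.084205 = 1.143313
Total real return = 1.143313 − 1 → 14.33%.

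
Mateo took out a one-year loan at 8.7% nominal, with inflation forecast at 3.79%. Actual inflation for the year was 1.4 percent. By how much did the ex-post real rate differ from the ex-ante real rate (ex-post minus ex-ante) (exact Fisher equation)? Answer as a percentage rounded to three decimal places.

Ex-ante: (1 + 0.0870)/(1 + 0.0379) − 1 = 4.730706%
Ex-post: (1 + 0.0870)/(1 + 0.0140) − 1 = 7.199211%
Difference (ex-post − ex-ante) = 2.468505% → 2.469%.

2.469%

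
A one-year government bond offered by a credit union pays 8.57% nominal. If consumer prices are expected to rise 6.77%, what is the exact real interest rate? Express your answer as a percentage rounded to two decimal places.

1.69%

By the Fisher relation, 1 + r = (1 + i)/(1 + π).
1 + r = 1.08570 / 1.06770 = 1.016859
r = 1.016859 − 1 = 1.6859%, i.e. 1.69%.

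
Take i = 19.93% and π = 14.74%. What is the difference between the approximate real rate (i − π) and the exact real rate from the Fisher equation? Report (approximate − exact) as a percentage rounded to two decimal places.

0.67%

Approximate: r ≈ 19.930% − 14.740% = 5.1900%
Exact: (1 + 0.1993)/(1 + 0.1474) − 1 = 4.5233%
Error = 5.1900% − 4.5233% = 0.6667% → 0.67%.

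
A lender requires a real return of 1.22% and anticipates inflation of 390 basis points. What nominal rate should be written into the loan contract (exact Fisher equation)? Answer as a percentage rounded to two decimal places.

(1 + i) = (1 + r)(1 + π) = 1.01220 × 1.03900 = 1.0516758
i = 1.0516758 − 1, so the required nominal rate is 5.17%.

5.17%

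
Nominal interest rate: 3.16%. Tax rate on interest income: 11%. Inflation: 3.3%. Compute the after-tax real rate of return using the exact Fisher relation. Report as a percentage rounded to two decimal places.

-0.47%

After-tax nominal return = 3.16% × (1 − 0.11) = 2.8124%.
1 + r = 1.028124 / 1.03300 = 0.995280
After-tax real rate = 0.995280 − 1 → -0.47%.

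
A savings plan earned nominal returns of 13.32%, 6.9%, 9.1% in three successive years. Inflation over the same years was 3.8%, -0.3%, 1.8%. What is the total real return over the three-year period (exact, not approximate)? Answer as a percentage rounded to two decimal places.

Compound the nominal returns: 1.1332 × 1.0690 × 1.0910 = 1.321627.
Compound inflation: 1.0380 × 0.9970 × 1.0180 = 1.053514.
Deflate: 1.321627 / 1.053514 = 1.254494.
Total real return = 1.254494 − 1 → 25.45%.

25.45%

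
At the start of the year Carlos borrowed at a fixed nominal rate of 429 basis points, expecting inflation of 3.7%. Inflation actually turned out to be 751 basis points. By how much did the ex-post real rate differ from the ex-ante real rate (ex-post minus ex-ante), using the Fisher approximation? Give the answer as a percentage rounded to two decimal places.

-3.81%

Ex-ante: 4.29% − 3.7% = 0.590%
Ex-post: 4.29% − 7.51% = -3.220%
Difference (ex-post − ex-ante) = -3.8100% → -3.81%.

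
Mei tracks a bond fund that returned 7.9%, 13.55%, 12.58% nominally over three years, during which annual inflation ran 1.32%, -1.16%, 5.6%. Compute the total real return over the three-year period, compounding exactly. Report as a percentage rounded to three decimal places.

Compound the nominal returns: 1.0790 × 1.1355 × 1.1258 = 1.379335.
Compound inflation: 1.0132 × 0.9884 × 1.0560 = 1.057528.
Deflate: 1.379335 / 1.057528 = 1.304301.
Total real return = 1.304301 − 1 → 30.430%.

30.430%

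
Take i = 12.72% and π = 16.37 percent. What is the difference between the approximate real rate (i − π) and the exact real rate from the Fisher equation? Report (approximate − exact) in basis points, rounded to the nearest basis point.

Approximate: r ≈ 12.720% − 16.370% = -3.6500%
Exact: (1 + 0.1272)/(1 + 0.1637) − 1 = -3.1365%
Error = -3.6500% − (-3.1365%) = -0.5135% → -51 basis points.

-51 basis points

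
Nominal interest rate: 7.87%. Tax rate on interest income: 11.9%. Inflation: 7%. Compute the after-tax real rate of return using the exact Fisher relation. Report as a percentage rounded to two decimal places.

-0.06%

After-tax nominal return = 7.87% × (1 − 0.119) = 6.93347%.
1 + r = 1.0693347 / 1.07000 = 0.999378
After-tax real rate = 0.999378 − 1 → -0.06%.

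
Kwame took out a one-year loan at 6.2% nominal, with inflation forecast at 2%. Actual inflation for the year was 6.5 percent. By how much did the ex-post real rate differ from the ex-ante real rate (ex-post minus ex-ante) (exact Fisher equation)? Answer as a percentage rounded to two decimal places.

Ex-ante: (1 + 0.0620)/(1 + 0.0200) − 1 = 4.1176%
Ex-post: (1 + 0.0620)/(1 + 0.0650) − 1 = -0.2817%
Difference (ex-post − ex-ante) = -4.3993% → -4.40%.

-4.40%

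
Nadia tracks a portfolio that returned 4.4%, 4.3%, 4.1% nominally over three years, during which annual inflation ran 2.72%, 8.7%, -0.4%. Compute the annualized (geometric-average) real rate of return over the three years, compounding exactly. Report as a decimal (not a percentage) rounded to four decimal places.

0.0064

Compound the nominal returns: 1.0440 × 1.0430 × 1.0410 = 1.13353657.
Compound inflation: 1.0272 × 1.0870 × 0.9960 = 1.11210013.
Deflate: 1.13353657 / 1.11210013 = 1.01927564.
Annualized real rate = 1.01927564^(1/3) − 1 = 0.6384% → 0.0064.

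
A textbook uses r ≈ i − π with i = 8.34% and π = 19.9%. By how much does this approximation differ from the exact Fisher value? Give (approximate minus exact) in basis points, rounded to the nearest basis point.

-192 basis points

Approximate: r ≈ 8.340% − 19.900% = -11.5600%
Exact: (1 + 0.0834)/(1 + 0.1990) − 1 = -9.6414%
Error = -11.5600% − (-9.6414%) = -1.9186% → -192 basis points.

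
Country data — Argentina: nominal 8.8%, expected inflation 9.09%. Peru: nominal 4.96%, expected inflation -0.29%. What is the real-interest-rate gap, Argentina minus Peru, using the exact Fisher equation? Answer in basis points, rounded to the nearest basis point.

Argentina: (1 + 0.0880)/(1 + 0.0909) − 1 = -0.2658%
Peru: (1 + 0.0496)/(1 − 0.0029) − 1 = 5.2653%
Differential = -0.2658% − 5.2653% = -5.5311% → -553 basis points.

-553 basis points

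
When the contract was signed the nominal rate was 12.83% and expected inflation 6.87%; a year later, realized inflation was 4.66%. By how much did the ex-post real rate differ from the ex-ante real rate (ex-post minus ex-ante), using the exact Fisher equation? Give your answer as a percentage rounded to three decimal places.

2.229%

Ex-ante: (1 + 0.1283)/(1 + 0.0687) − 1 = 5.5769%
Ex-post: (1 + 0.1283)/(1 + 0.0466) − 1 = 7.8062%
Difference (ex-post − ex-ante) = 2.2294% → 2.229%.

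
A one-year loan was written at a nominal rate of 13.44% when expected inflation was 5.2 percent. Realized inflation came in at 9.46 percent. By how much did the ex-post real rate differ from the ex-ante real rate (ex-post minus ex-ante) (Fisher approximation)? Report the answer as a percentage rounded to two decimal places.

-4.26%

Ex-ante: 13.44% − 5.2% = 8.240%
Ex-post: 13.44% − 9.46% = 3.980%
Difference (ex-post − ex-ante) = -4.2600% → -4.26%.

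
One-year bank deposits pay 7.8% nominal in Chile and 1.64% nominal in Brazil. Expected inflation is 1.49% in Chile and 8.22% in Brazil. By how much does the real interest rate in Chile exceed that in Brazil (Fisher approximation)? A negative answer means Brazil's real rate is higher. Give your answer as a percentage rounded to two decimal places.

Chile: 7.8% − 1.49% = 6.310%
Brazil: 1.64% − 8.22% = -6.580%
Differential = 12.890% → 12.89%.

12.89%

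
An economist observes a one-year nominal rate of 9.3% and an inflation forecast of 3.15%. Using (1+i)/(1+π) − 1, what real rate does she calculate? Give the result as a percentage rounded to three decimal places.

1 + r = 1.09300 / 1.03150 = 1.059622
r = 1.059622 − 1 = 5.9622%, i.e. 5.962%.

5.962%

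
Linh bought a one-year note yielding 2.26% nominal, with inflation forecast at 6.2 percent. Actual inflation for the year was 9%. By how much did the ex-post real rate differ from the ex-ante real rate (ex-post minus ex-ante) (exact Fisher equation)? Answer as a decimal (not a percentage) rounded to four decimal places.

Ex-ante: (1 + 0.0226)/(1 + 0.0620) − 1 = -3.7100%
Ex-post: (1 + 0.0226)/(1 + 0.0900) − 1 = -6.1835%
Difference (ex-post − ex-ante) = -2.4735% → -0.0247.

-0.0247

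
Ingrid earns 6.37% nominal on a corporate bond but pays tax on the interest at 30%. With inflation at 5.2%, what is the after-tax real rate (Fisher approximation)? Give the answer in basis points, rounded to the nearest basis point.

-74 basis points

After-tax nominal return = 6.37% × (1 − 0.3) = 4.4590%.
r ≈ 4.4590% − 5.2% → -74 basis points.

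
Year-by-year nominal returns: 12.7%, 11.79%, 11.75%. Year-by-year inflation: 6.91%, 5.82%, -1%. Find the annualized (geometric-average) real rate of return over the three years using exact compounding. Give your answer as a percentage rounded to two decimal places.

Nominal growth factor = 1.1270 × 1.1179 × 1.1175 = 1.40790841
Price-level growth factor = 1.0691 × 1.0582 × 0.9900 = 1.12000840
Real growth factor = 1.40790841 / 1.12000840 = 1.25705165
Annualized real rate = 1.25705165^(1/3) − 1 = 7.9239% → 7.92%.

7.92%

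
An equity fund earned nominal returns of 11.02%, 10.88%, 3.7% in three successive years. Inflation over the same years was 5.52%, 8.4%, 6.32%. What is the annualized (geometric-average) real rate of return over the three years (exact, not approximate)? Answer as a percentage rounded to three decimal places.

Nominal growth factor = 1.1102 × 1.1088 × 1.0370 = 1.27653638
Price-level growth factor = 1.0552 × 1.0840 × 1.0632 = 1.21612729
Real growth factor = 1.27653638 / 1.21612729 = 1.04967333
Annualized real rate = 1.04967333^(1/3) − 1 = 1.6291% → 1.629%.

1.629%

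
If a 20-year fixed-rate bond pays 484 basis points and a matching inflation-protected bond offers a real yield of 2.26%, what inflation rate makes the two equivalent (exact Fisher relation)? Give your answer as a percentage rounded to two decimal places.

(1 + π) = (1 + i)/(1 + r) = 1.04840 / 1.02260 = 1.025230
Break-even inflation = 1.025230 − 1 → 2.52%.

2.52%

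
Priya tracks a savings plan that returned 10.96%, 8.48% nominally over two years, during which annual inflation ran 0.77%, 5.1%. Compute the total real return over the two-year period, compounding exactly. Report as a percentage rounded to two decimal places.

Nominal growth factor = 1.1096 × 1.0848 = 1.203694
Price-level growth factor = 1.0077 × 1.0510 = 1.059093
Real growth factor = 1.203694 / 1.059093 = 1.136533
Total real return = 1.136533 − 1 → 13.65%.

13.65%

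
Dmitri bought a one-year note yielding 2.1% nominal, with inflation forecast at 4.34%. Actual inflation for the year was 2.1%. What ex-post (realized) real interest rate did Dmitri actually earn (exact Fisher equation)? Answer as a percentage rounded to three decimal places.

Ex-post: (1 + 0.0210)/(1 + 0.0210) − 1 = 0.0000%
So the realized real rate is 0.000%.

0.000%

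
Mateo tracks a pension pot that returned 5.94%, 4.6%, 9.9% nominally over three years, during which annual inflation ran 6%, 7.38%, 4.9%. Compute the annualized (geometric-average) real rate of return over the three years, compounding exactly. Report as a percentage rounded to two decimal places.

0.66%

Nominal growth factor = 1.0594 × 1.0460 × 1.0990 = 1.21783751
Price-level growth factor = 1.0600 × 1.0738 × 1.0490 = 1.19400117
Real growth factor = 1.21783751 / 1.19400117 = 1.01996341
Annualized real rate = 1.01996341^(1/3) − 1 = 0.6611% → 0.66%.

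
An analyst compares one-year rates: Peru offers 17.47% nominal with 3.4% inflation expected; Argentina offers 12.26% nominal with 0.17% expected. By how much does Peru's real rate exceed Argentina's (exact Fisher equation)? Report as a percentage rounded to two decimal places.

1.54%

Peru: (1 + 0.1747)/(1 + 0.0340) − 1 = 13.6074%
Argentina: (1 + 0.1226)/(1 + 0.0017) − 1 = 12.0695%
Differential = 13.6074% − 12.0695% = 1.5379% → 1.54%.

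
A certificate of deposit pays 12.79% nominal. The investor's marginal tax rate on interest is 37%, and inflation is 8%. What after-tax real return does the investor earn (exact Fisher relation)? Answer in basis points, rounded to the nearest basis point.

5 basis points

After-tax nominal return = 12.79% × (1 − 0.37) = 8.0577%.
1 + r = 1.080577 / 1.08000 = 1.000534
After-tax real rate = 1.000534 − 1 → 5 basis points.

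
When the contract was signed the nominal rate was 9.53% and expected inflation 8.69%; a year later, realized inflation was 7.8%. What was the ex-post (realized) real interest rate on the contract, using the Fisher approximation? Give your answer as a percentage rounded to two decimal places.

Ex-post: 9.53% − 7.8% = 1.730%
So the realized real rate is 1.73%.

1.73%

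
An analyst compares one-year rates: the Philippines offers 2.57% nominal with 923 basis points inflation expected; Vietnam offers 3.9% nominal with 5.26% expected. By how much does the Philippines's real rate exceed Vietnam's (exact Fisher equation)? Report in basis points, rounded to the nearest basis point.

The Philippines: (1 + 0.0257)/(1 + 0.0923) − 1 = -6.0972%
Vietnam: (1 + 0.0390)/(1 + 0.0526) − 1 = -1.2920%
Differential = -6.0972% − (-1.2920%) = -4.8052% → -481 basis points.

-481 basis points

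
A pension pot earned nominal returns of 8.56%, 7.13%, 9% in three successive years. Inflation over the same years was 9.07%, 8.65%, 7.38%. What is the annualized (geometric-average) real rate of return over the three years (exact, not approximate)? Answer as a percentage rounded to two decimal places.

Nominal growth factor = 1.0856 × 1.0713 × 1.0900 = 1.26767358
Price-level growth factor = 1.0907 × 1.0865 × 1.0738 = 1.27250191
Real growth factor = 1.26767358 / 1.27250191 = 0.99620564
Annualized real rate = 0.99620564^(1/3) − 1 = -0.1266% → -0.13%.

-0.13%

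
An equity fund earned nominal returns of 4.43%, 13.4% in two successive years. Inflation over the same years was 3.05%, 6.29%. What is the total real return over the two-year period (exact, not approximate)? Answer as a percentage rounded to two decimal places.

Nominal growth factor = 1.0443 × 1.1340 = 1.184236
Price-level growth factor = 1.0305 × 1.0629 = 1.095318
Real growth factor = 1.184236 / 1.095318 = 1.081180
Total real return = 1.081180 − 1 → 8.12%.

8.12%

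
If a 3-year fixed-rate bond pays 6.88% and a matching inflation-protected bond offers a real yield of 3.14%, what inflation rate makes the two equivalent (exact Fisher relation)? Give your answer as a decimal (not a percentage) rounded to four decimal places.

0.0363

(1 + π) = (1 + i)/(1 + r) = 1.06880 / 1.03140 = 1.036261
Break-even inflation = 1.036261 − 1 → 0.0363.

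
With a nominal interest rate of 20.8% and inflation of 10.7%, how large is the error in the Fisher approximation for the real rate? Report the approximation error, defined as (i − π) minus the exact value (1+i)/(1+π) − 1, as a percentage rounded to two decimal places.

0.98%

Approximate: r ≈ 20.800% − 10.700% = 10.1000%
Exact: (1 + 0.2080)/(1 + 0.1070) − 1 = 9.1238%
Error = 10.1000% − 9.1238% = 0.9762% → 0.98%.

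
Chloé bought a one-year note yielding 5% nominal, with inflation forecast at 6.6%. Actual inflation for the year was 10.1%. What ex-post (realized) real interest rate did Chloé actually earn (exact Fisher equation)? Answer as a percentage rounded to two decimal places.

Ex-post: (1 + 0.0500)/(1 + 0.1010) − 1 = -4.6322%
So the realized real rate is -4.63%.

-4.63%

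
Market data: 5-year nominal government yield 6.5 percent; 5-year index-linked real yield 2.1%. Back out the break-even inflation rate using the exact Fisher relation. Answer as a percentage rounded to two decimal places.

(1 + π) = (1 + i)/(1 + r) = 1.06500 / 1.02100 = 1.043095
Break-even inflation = 1.043095 − 1 → 4.31%.

4.31%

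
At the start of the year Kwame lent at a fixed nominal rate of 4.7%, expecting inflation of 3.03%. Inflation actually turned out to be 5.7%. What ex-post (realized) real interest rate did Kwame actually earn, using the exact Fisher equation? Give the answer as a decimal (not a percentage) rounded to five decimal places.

Ex-post: (1 + 0.0470)/(1 + 0.0570) − 1 = -0.9461%
So the realized real rate is -0.00946.

-0.00946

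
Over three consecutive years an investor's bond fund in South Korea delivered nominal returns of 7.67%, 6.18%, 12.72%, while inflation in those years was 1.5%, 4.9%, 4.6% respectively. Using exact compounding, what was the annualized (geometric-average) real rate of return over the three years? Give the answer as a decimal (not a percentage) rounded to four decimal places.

0.0498

Nominal growth factor = 1.0767 × 1.0618 × 1.1272 = 1.28866020
Price-level growth factor = 1.0150 × 1.0490 × 1.0460 = 1.11371281
Real growth factor = 1.28866020 / 1.11371281 = 1.15708483
Annualized real rate = 1.15708483^(1/3) − 1 = 4.9837% → 0.0498.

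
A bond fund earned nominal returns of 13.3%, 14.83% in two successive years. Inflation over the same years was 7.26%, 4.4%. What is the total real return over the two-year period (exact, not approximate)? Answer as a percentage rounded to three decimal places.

Compound the nominal returns: 1.1330 × 1.1483 = 1.301024.
Compound inflation: 1.0726 × 1.0440 = 1.119794.
Deflate: 1.301024 / 1.119794 = 1.161842.
Total real return = 1.161842 − 1 → 16.184%.

16.184%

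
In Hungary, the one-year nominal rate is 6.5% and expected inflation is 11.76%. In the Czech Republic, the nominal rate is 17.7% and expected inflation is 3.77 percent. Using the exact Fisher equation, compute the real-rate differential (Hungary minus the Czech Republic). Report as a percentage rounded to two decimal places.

-18.13%

Hungary: (1 + 0.0650)/(1 + 0.1176) − 1 = -4.7065%
The Czech Republic: (1 + 0.1770)/(1 + 0.0377) − 1 = 13.4239%
Differential = -4.7065% − 13.4239% = -18.1304% → -18.13%.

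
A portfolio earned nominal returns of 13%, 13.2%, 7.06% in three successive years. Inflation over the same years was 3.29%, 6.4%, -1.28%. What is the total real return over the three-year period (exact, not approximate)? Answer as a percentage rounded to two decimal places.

26.23%

Nominal growth factor = 1.1300 × 1.1320 × 1.0706 = 1.369469
Price-level growth factor = 1.0329 × 1.0640 × 0.9872 = 1.084938
Real growth factor = 1.369469 / 1.084938 = 1.262255
Total real return = 1.262255 − 1 → 26.23%.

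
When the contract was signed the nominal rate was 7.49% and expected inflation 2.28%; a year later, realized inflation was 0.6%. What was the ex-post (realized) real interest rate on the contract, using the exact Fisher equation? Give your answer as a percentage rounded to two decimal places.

Ex-post: (1 + 0.0749)/(1 + 0.0060) − 1 = 6.8489%
So the realized real rate is 6.85%.

6.85%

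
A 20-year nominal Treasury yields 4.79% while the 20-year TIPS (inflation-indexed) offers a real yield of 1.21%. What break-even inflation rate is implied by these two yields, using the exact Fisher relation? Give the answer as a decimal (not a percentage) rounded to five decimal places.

0.03537

(1 + π) = (1 + i)/(1 + r) = 1.04790 / 1.01210 = 1.035372
Break-even inflation = 1.035372 − 1 → 0.03537.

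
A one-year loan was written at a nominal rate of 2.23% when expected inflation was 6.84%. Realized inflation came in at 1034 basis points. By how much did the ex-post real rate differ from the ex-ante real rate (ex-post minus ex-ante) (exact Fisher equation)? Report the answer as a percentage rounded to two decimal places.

-3.04%

Ex-ante: (1 + 0.0223)/(1 + 0.0684) − 1 = -4.3149%
Ex-post: (1 + 0.0223)/(1 + 0.1034) − 1 = -7.3500%
Difference (ex-post − ex-ante) = -3.0351% → -3.04%.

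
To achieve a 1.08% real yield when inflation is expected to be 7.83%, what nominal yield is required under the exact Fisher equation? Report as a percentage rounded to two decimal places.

(1 + i) = (1 + r)(1 + π) = 1.01080 × 1.07830 = 1.08994564
i = 1.08994564 − 1, so the required nominal rate is 8.99%.

8.99%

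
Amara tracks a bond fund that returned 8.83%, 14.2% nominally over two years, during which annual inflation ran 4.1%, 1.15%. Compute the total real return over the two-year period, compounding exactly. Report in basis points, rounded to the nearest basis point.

Compound the nominal returns: 1.0883 × 1.1420 = 1.242839.
Compound inflation: 1.0410 × 1.0115 = 1.052972.
Deflate: 1.242839 / 1.052972 = 1.180316.
Total real return = 1.180316 − 1 → 1803 basis points.

1803 basis points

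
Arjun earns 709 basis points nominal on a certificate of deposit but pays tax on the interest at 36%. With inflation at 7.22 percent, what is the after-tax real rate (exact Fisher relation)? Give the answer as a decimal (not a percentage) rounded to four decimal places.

After-tax nominal return = 7.09% × (1 − 0.36) = 4.5376%.
1 + r = 1.045376 / 1.07220 = 0.974982
After-tax real rate = 0.974982 − 1 → -0.0250.

-0.0250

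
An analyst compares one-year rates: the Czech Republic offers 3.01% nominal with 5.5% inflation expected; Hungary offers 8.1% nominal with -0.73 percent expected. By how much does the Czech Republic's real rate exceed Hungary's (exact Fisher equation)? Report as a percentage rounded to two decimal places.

-11.26%

The Czech Republic: (1 + 0.0301)/(1 + 0.0550) − 1 = -2.3602%
Hungary: (1 + 0.0810)/(1 − 0.0073) − 1 = 8.8949%
Differential = -2.3602% − 8.8949% = -11.2551% → -11.26%.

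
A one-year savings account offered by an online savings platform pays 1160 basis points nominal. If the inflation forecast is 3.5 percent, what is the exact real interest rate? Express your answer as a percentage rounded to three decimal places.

7.826%

1 + r = 1.11600 / 1.03500 = 1.078261
r = 1.078261 − 1 = 7.8261%, i.e. 7.826%.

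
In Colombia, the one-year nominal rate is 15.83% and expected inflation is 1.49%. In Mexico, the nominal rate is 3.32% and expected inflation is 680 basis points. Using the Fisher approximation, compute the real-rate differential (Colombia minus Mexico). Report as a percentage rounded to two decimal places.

17.82%

Colombia: 15.83% − 1.49% = 14.340%
Mexico: 3.32% − 6.8% = -3.480%
Differential = 17.820% → 17.82%.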